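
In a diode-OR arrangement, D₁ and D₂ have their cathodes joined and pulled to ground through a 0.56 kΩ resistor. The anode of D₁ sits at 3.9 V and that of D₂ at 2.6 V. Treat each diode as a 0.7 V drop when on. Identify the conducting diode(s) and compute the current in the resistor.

Assume both conduct. Then node N would need to be at both 3.9−0.7 = 3.2 V and 2.6−0.7 = 1.9 V, which is impossible.
Assume only D₁ conducts: V_N = 3.9 − 0.7 = 3.2 V, so I_R = 3.2/0.56 = 5.71 mA.
Check D₂: its anode-to-cathode voltage is 2.6 − 3.2 = -0.6 V < 0.7 V, so it is off. The assumption is consistent.

Only D₁ conducts; I_R ≈ 5.7 mA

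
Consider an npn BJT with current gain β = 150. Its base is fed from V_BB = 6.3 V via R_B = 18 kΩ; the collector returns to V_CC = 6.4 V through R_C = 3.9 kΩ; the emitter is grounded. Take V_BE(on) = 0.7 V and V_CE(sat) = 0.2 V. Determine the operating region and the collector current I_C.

Assume active: I_B = (6.3 − 0.7)/18 = 0.311 mA, giving I_C = β·I_B = 46.7 mA.
But then V_CE = 6.4 − 46.7×3.9 = -176 V < V_CE(sat) = 0.2 V — impossible in the active region.
So the transistor is saturated. With V_CE = 0.2 V, I_C = (V_CC − 0.2)/R_C = 6.2/3.9 = 1.59 mA.
Check: β·I_B = 46.7 mA > I_C = 1.59 mA, confirming saturation.

saturation; I_C ≈ 1.6 mA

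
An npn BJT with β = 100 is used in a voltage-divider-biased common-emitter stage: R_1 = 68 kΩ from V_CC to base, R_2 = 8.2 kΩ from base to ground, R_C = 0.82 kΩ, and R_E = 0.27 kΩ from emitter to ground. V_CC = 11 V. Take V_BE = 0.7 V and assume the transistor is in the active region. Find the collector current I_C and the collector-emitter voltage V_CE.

Thevenize the base divider: V_Th = V_CC·R_2/(R_1+R_2) = 11×8.2/76.2 = 1.18 V, R_Th = R_1‖R_2 = 7.32 kΩ.
Base-emitter loop: V_Th = I_B·R_Th + V_BE + (β+1)I_B·R_E, so I_B = (1.18 − 0.7) / (7.32 + 101×0.27) = 0.014 mA.
I_C = β·I_B = 100×0.014 = 1.4 mA, and I_E = (β+1)I_B = 1.41 mA.
V_CE = V_CC − I_C·R_C − I_E·R_E = 11 − 1.4×0.82 − 1.41×0.27 = 9.47 V.
V_CE = 9.47 V > 0.2 V confirms active-region operation.

I_C ≈ 1.4 mA, V_CE ≈ 9.5 V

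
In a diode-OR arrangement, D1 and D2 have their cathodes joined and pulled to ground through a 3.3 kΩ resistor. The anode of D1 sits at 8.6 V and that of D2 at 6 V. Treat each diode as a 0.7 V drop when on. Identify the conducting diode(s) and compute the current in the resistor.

Assume both conduct. Then node N would need to be at both 8.6−0.7 = 7.9 V and 6−0.7 = 5.3 V, which is impossible.
Assume only D1 conducts: V_N = 8.6 − 0.7 = 7.9 V, so I_R = 7.9/3.3 = 2.39 mA.
Check D2: its anode-to-cathode voltage is 6 − 7.9 = -1.9 V < 0.7 V, so it is off. The assumption is consistent.

Only D1 conducts; I_R ≈ 2.4 mA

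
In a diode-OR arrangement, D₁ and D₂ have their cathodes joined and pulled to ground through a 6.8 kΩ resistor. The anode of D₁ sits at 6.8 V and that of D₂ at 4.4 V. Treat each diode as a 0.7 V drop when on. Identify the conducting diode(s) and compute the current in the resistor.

Only D₁ conducts; I_R ≈ 0.9 mA

Assume both conduct. Then node N would need to be at both 6.8−0.7 = 6.1 V and 4.4−0.7 = 3.7 V, which is impossible.
Assume only D₁ conducts: V_N = 6.8 − 0.7 = 6.1 V, so I_R = 6.1/6.8 = 0.897 mA.
Check D₂: its anode-to-cathode voltage is 4.4 − 6.1 = -1.7 V < 0.7 V, so it is off. The assumption is consistent.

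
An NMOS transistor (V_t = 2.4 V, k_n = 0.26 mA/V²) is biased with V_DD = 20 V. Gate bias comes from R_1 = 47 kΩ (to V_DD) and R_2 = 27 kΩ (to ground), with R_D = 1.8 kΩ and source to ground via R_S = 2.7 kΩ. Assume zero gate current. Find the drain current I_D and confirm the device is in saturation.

I_D ≈ 0.86 mA

V_G = V_DD·R_2/(R_1+R_2) = 20×27/74 = 7.3 V.
Assume saturation: I_D = (k_n/2)(V_GS − V_t)² with V_GS = V_G − I_D·R_S = 7.3 − 2.7·I_D.
Substituting gives 0.948·I_D² − 4.44·I_D + 3.12 = 0, with roots I_D = 0.861 or 3.82 mA.
The root I_D = 3.82 mA gives V_GS = -3.02 V ≤ V_t, so take I_D = 0.861 mA.
Then V_GS = 4.97 V and V_DS = V_DD − I_D(R_D+R_S) = 20 − 0.861×4.5 = 16.1 V.
Saturation requires V_DS ≥ V_GS − V_t = 2.57 V; 16.1 ≥ 2.57 ✓.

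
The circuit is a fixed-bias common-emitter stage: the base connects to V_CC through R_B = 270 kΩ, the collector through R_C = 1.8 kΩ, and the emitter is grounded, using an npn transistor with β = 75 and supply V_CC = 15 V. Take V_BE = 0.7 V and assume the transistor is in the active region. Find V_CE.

V_CE ≈ 7.8 V

Base loop: V_CC = I_B·R_B + V_BE, so I_B = (15 − 0.7)/270 kΩ = 0.053 mA.
In the active region I_C = β·I_B = 75 × 0.053 = 3.97 mA.
Collector loop: V_CE = V_CC − I_C·R_C = 15 − 3.97×1.8 = 7.85 V.
Since V_CE = 7.85 V > V_CE(sat) ≈ 0.2 V, the transistor is in the active region as assumed.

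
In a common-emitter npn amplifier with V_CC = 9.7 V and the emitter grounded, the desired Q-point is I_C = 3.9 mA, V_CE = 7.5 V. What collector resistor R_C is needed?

R_C ≈ 0.56 kΩ

Collector loop: V_CC = I_C·R_C + V_CE.
R_C = (V_CC − V_CE)/I_C = (9.7 − 7.5)/3.9 = 0.564 kΩ.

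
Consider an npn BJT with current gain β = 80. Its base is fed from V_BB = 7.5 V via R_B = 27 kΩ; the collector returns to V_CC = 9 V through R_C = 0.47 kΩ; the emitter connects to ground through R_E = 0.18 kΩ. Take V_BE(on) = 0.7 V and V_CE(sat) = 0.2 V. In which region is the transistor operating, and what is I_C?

active; I_C ≈ 13 mA

Assume active. Base-emitter loop: I_B = (V_BB − V_BE)/(R_B + (β+1)R_E) = (7.5 − 0.7)/(27 + 81×0.18) = 0.164 mA.
I_C = β·I_B = 80×0.164 = 13.1 mA.
V_CE = V_CC − I_C·R_C − I_E·R_E = 9 − 13.1×0.47 − 13.2×0.18 = 0.466 V > V_CE(sat), so the active-region assumption holds.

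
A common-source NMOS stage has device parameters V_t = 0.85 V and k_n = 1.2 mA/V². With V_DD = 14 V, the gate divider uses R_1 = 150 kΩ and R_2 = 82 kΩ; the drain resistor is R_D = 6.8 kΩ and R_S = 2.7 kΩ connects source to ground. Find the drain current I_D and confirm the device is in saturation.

I_D ≈ 1 mA

V_G = V_DD·R_2/(R_1+R_2) = 14×82/232 = 4.95 V.
Assume saturation: I_D = (k_n/2)(V_GS − V_t)² with V_GS = V_G − I_D·R_S = 4.95 − 2.7·I_D.
Substituting gives 4.37·I_D² − 14.3·I_D + 10.1 = 0, with roots I_D = 1.03 or 2.23 mA.
The root I_D = 2.23 mA gives V_GS = -1.08 V ≤ V_t, so take I_D = 1.03 mA.
Then V_GS = 2.16 V and V_DS = V_DD − I_D(R_D+R_S) = 14 − 1.03×9.5 = 4.19 V.
Saturation requires V_DS ≥ V_GS − V_t = 1.31 V; 4.19 ≥ 1.31 ✓.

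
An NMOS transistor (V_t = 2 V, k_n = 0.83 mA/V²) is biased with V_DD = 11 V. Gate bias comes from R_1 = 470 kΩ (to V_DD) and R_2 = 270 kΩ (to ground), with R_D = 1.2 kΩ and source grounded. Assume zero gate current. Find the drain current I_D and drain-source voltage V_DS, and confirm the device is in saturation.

I_D ≈ 1.7 mA, V_DS ≈ 9 V

V_G = V_DD·R_2/(R_1+R_2) = 11×270/740 = 4.01 V. With the source grounded, V_GS = V_G = 4.01 V.
Assume saturation: I_D = (k_n/2)(V_GS − V_t)² = (0.83/2)×(4.01 − 2)² = 0.415×2.01² = 1.68 mA.
V_DS = V_DD − I_D·R_D = 11 − 1.68×1.2 = 8.98 V.
Saturation requires V_DS ≥ V_GS − V_t = 2.01 V; 8.98 ≥ 2.01 ✓.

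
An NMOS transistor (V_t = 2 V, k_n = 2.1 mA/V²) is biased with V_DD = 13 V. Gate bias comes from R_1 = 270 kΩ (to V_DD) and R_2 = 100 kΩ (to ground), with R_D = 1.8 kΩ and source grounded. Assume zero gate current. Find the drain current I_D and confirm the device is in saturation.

I_D ≈ 2.4 mA

V_G = V_DD·R_2/(R_1+R_2) = 13×100/370 = 3.51 V. With the source grounded, V_GS = V_G = 3.51 V.
Assume saturation: I_D = (k_n/2)(V_GS − V_t)² = (2.1/2)×(3.51 − 2)² = 1.05×1.51² = 2.41 mA.
V_DS = V_DD − I_D·R_D = 13 − 2.41×1.8 = 8.67 V.
Saturation requires V_DS ≥ V_GS − V_t = 1.51 V; 8.67 ≥ 1.51 ✓.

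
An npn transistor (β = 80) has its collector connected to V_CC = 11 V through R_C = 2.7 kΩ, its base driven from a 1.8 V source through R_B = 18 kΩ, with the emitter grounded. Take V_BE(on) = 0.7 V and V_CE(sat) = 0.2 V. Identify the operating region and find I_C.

saturation; I_C ≈ 4 mA

Assume active: I_B = (1.8 − 0.7)/18 = 0.0611 mA, giving I_C = β·I_B = 4.89 mA.
But then V_CE = 11 − 4.89×2.7 = -2.2 V < V_CE(sat) = 0.2 V — impossible in the active region.
So the transistor is saturated. With V_CE = 0.2 V, I_C = (V_CC − 0.2)/R_C = 10.8/2.7 = 4 mA.
Check: β·I_B = 4.89 mA > I_C = 4 mA, confirming saturation.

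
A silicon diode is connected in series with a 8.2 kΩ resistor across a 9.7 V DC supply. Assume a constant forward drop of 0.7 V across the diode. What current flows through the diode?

KVL around the loop: 9.7 = V_D + I·R = 0.7 + I × 8.2 kΩ.
So I = (9.7 − 0.7) / 8.2 kΩ = 9 / 8.2 = 1.1 mA.

I ≈ 1.1 mA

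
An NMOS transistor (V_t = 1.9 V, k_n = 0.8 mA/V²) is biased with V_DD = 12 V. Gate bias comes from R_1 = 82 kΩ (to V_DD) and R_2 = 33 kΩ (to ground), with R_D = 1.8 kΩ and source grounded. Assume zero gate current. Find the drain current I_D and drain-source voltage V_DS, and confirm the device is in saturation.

V_G = V_DD·R_2/(R_1+R_2) = 12×33/115 = 3.44 V. With the source grounded, V_GS = V_G = 3.44 V.
Assume saturation: I_D = (k_n/2)(V_GS − V_t)² = (0.8/2)×(3.44 − 1.9)² = 0.4×1.54² = 0.953 mA.
V_DS = V_DD − I_D·R_D = 12 − 0.953×1.8 = 10.3 V.
Saturation requires V_DS ≥ V_GS − V_t = 1.54 V; 10.3 ≥ 1.54 ✓.

I_D ≈ 0.95 mA, V_DS ≈ 10 V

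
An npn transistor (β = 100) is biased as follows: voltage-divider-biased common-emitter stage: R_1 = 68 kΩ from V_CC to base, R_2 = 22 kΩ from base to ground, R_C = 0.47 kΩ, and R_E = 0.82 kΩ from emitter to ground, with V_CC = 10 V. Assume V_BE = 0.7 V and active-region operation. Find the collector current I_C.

Thevenize the base divider: V_Th = V_CC·R_2/(R_1+R_2) = 10×22/90 = 2.44 V, R_Th = R_1‖R_2 = 16.6 kΩ.
Base-emitter loop: V_Th = I_B·R_Th + V_BE + (β+1)I_B·R_E, so I_B = (2.44 − 0.7) / (16.6 + 101×0.82) = 0.0175 mA.
I_C = β·I_B = 100×0.0175 = 1.75 mA, and I_E = (β+1)I_B = 1.77 mA.
V_CE = V_CC − I_C·R_C − I_E·R_E = 10 − 1.75×0.47 − 1.77×0.82 = 7.72 V.
V_CE = 7.72 V > 0.2 V confirms active-region operation.

I_C ≈ 1.8 mA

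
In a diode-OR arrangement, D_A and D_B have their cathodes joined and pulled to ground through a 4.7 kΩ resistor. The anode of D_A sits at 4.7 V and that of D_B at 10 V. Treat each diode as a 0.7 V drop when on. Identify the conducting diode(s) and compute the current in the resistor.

Assume both conduct. Then node N would need to be at both 4.7−0.7 = 4 V and 10−0.7 = 9.3 V, which is impossible.
Assume only D_B conducts: V_N = 10 − 0.7 = 9.3 V, so I_R = 9.3/4.7 = 1.98 mA.
Check D_A: its anode-to-cathode voltage is 4.7 − 9.3 = -4.6 V < 0.7 V, so it is off. The assumption is consistent.

Only D_B conducts; I_R ≈ 2 mA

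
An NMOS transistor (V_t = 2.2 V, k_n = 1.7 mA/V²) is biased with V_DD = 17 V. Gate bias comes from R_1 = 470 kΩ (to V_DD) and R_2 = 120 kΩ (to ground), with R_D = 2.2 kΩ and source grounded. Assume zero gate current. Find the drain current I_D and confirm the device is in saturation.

V_G = V_DD·R_2/(R_1+R_2) = 17×120/590 = 3.46 V. With the source grounded, V_GS = V_G = 3.46 V.
Assume saturation: I_D = (k_n/2)(V_GS − V_t)² = (1.7/2)×(3.46 − 2.2)² = 0.85×1.26² = 1.34 mA.
V_DS = V_DD − I_D·R_D = 17 − 1.34×2.2 = 14 V.
Saturation requires V_DS ≥ V_GS − V_t = 1.26 V; 14 ≥ 1.26 ✓.

I_D ≈ 1.3 mA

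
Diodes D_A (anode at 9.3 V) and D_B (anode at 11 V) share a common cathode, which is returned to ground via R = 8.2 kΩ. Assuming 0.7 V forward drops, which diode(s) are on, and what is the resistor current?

Assume both conduct. Then node N would need to be at both 9.3−0.7 = 8.6 V and 11−0.7 = 10.3 V, which is impossible.
Assume only D_B conducts: V_N = 11 − 0.7 = 10.3 V, so I_R = 10.3/8.2 = 1.26 mA.
Check D_A: its anode-to-cathode voltage is 9.3 − 10.3 = -1 V < 0.7 V, so it is off. The assumption is consistent.

Only D_B conducts; I_R ≈ 1.3 mA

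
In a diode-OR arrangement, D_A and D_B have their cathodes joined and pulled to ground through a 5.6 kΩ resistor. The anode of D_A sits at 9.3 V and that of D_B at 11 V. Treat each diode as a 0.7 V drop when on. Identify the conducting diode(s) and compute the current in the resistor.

Assume both conduct. Then node N would need to be at both 9.3−0.7 = 8.6 V and 11−0.7 = 10.3 V, which is impossible.
Assume only D_B conducts: V_N = 11 − 0.7 = 10.3 V, so I_R = 10.3/5.6 = 1.84 mA.
Check D_A: its anode-to-cathode voltage is 9.3 − 10.3 = -1 V < 0.7 V, so it is off. The assumption is consistent.

Only D_B conducts; I_R ≈ 1.8 mA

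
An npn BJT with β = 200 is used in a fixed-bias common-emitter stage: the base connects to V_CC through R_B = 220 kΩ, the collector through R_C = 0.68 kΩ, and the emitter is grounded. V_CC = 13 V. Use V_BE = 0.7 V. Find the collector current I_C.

I_C ≈ 11 mA

Base loop: V_CC = I_B·R_B + V_BE, so I_B = (13 − 0.7)/220 kΩ = 0.0559 mA.
In the active region I_C = β·I_B = 200 × 0.0559 = 11.2 mA.
Collector loop: V_CE = V_CC − I_C·R_C = 13 − 11.2×0.68 = 5.4 V.
Since V_CE = 5.4 V > V_CE(sat) ≈ 0.2 V, the transistor is in the active region as assumed.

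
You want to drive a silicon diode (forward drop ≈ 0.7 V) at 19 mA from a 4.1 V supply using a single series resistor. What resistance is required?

The resistor drops V_S − V_D = 4.1 − 0.7 = 3.4 V at 19 mA.
R = 3.4 V / 19 mA = 0.179 kΩ.

R ≈ 0.18 kΩ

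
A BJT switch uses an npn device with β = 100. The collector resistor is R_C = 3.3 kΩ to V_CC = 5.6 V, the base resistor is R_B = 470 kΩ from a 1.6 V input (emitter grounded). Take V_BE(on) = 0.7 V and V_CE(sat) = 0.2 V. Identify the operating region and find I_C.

active; I_C ≈ 0.19 mA

Assume active. Base-emitter loop: I_B = (V_BB − V_BE)/R_B = (1.6 − 0.7)/470 = 0.00191 mA.
I_C = β·I_B = 100×0.00191 = 0.191 mA.
V_CE = V_CC − I_C·R_C = 5.6 − 0.191×3.3 = 4.97 V > V_CE(sat), so the active-region assumption holds.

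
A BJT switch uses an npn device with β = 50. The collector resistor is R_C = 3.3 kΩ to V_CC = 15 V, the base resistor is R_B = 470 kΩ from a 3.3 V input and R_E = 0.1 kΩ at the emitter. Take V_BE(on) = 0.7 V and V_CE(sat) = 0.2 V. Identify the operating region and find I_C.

Assume active. Base-emitter loop: I_B = (V_BB − V_BE)/(R_B + (β+1)R_E) = (3.3 − 0.7)/(470 + 51×0.1) = 0.00547 mA.
I_C = β·I_B = 50×0.00547 = 0.274 mA.
V_CE = V_CC − I_C·R_C − I_E·R_E = 15 − 0.274×3.3 − 0.279×0.1 = 14.1 V > V_CE(sat), so the active-region assumption holds.

active; I_C ≈ 0.27 mA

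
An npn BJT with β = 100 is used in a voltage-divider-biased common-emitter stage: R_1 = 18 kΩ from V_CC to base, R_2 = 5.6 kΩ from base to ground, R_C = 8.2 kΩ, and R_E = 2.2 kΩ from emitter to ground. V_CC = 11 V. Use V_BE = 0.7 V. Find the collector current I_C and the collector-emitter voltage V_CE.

Thevenize the base divider: V_Th = V_CC·R_2/(R_1+R_2) = 11×5.6/23.6 = 2.61 V, R_Th = R_1‖R_2 = 4.27 kΩ.
Base-emitter loop: V_Th = I_B·R_Th + V_BE + (β+1)I_B·R_E, so I_B = (2.61 − 0.7) / (4.27 + 101×2.2) = 0.00843 mA.
I_C = β·I_B = 100×0.00843 = 0.843 mA, and I_E = (β+1)I_B = 0.852 mA.
V_CE = V_CC − I_C·R_C − I_E·R_E = 11 − 0.843×8.2 − 0.852×2.2 = 2.21 V.
V_CE = 2.21 V > 0.2 V confirms active-region operation.

I_C ≈ 0.84 mA, V_CE ≈ 2.2 V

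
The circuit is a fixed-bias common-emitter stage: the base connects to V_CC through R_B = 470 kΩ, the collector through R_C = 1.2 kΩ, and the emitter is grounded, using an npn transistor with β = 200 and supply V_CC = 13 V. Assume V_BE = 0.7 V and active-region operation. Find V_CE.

V_CE ≈ 6.7 V

Base loop: V_CC = I_B·R_B + V_BE, so I_B = (13 − 0.7)/470 kΩ = 0.0262 mA.
In the active region I_C = β·I_B = 200 × 0.0262 = 5.23 mA.
Collector loop: V_CE = V_CC − I_C·R_C = 13 − 5.23×1.2 = 6.72 V.
Since V_CE = 6.72 V > V_CE(sat) ≈ 0.2 V, the transistor is in the active region as assumed.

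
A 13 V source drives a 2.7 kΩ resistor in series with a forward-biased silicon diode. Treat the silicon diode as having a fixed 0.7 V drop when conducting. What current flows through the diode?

I ≈ 4.6 mA

KVL around the loop: 13 = V_D + I·R = 0.7 + I × 2.7 kΩ.
So I = (13 − 0.7) / 2.7 kΩ = 12.3 / 2.7 = 4.56 mA.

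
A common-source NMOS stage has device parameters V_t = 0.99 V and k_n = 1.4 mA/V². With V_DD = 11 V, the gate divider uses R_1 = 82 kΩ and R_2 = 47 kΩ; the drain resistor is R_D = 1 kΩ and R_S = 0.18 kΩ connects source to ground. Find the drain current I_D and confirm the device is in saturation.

I_D ≈ 3.8 mA

V_G = V_DD·R_2/(R_1+R_2) = 11×47/129 = 4.01 V.
Assume saturation: I_D = (k_n/2)(V_GS − V_t)² with V_GS = V_G − I_D·R_S = 4.01 − 0.18·I_D.
Substituting gives 0.0227·I_D² − 1.76·I_D + 6.37 = 0, with roots I_D = 3.81 or 73.8 mA.
The root I_D = 73.8 mA gives V_GS = -9.28 V ≤ V_t, so take I_D = 3.81 mA.
Then V_GS = 3.32 V and V_DS = V_DD − I_D(R_D+R_S) = 11 − 3.81×1.18 = 6.51 V.
Saturation requires V_DS ≥ V_GS − V_t = 2.33 V; 6.51 ≥ 2.33 ✓.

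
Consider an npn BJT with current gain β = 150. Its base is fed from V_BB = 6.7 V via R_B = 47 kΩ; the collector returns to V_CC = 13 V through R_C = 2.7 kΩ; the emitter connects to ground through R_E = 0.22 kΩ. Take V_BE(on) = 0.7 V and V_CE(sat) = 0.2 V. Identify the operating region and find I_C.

Assume active: I_B = (6.7 − 0.7)/(47 + 151×0.22) = 0.0748 mA, I_C = β·I_B = 11.2 mA.
Then V_CE = 13 − 11.2×2.7 − 11.3×0.22 = -19.8 V < 0.2 V — the active assumption fails.
Re-solve with V_CE = 0.2 V. KCL at the emitter: V_E/R_E = (V_BB−0.7−V_E)/R_B + (V_CC−0.2−V_E)/R_C, giving V_E = 0.986 V.
I_C = (V_CC − 0.2 − V_E)/R_C = (12.8 − 0.986)/2.7 = 4.38 mA.
Check: I_B = (6 − 0.986)/47 = 0.107 mA, and β·I_B = 16 mA > I_C, confirming saturation.

saturation; I_C ≈ 4.4 mA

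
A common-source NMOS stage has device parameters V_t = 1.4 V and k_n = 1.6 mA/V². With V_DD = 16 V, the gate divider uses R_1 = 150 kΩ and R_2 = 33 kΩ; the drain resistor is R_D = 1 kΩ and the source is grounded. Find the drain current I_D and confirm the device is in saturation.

V_G = V_DD·R_2/(R_1+R_2) = 16×33/183 = 2.89 V. With the source grounded, V_GS = V_G = 2.89 V.
Assume saturation: I_D = (k_n/2)(V_GS − V_t)² = (1.6/2)×(2.89 − 1.4)² = 0.8×1.49² = 1.76 mA.
V_DS = V_DD − I_D·R_D = 16 − 1.76×1 = 14.2 V.
Saturation requires V_DS ≥ V_GS − V_t = 1.49 V; 14.2 ≥ 1.49 ✓.

I_D ≈ 1.8 mA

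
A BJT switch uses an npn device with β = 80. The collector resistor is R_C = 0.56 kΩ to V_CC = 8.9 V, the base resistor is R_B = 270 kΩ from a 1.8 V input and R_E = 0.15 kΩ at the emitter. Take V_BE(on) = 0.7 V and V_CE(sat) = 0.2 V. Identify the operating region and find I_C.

active; I_C ≈ 0.31 mA

Assume active. Base-emitter loop: I_B = (V_BB − V_BE)/(R_B + (β+1)R_E) = (1.8 − 0.7)/(270 + 81×0.15) = 0.0039 mA.
I_C = β·I_B = 80×0.0039 = 0.312 mA.
V_CE = V_CC − I_C·R_C − I_E·R_E = 8.9 − 0.312×0.56 − 0.316×0.15 = 8.68 V > V_CE(sat), so the active-region assumption holds.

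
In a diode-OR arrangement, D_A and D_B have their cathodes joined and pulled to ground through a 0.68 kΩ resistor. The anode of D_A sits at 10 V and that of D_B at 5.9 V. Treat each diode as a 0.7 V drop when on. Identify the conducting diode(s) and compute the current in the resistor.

Only D_A conducts; I_R ≈ 14 mA

Assume both conduct. Then node N would need to be at both 10−0.7 = 9.3 V and 5.9−0.7 = 5.2 V, which is impossible.
Assume only D_A conducts: V_N = 10 − 0.7 = 9.3 V, so I_R = 9.3/0.68 = 13.7 mA.
Check D_B: its anode-to-cathode voltage is 5.9 − 9.3 = -3.4 V < 0.7 V, so it is off. The assumption is consistent.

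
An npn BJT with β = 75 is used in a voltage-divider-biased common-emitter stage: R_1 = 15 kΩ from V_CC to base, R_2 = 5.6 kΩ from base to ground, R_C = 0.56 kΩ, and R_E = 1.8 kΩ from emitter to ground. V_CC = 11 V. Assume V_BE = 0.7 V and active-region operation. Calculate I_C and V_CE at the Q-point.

I_C ≈ 1.2 mA, V_CE ≈ 8.1 V

Thevenize the base divider: V_Th = V_CC·R_2/(R_1+R_2) = 11×5.6/20.6 = 2.99 V, R_Th = R_1‖R_2 = 4.08 kΩ.
Base-emitter loop: V_Th = I_B·R_Th + V_BE + (β+1)I_B·R_E, so I_B = (2.99 − 0.7) / (4.08 + 76×1.8) = 0.0163 mA.
I_C = β·I_B = 75×0.0163 = 1.22 mA, and I_E = (β+1)I_B = 1.24 mA.
V_CE = V_CC − I_C·R_C − I_E·R_E = 11 − 1.22×0.56 − 1.24×1.8 = 8.09 V.
V_CE = 8.09 V > 0.2 V confirms active-region operation.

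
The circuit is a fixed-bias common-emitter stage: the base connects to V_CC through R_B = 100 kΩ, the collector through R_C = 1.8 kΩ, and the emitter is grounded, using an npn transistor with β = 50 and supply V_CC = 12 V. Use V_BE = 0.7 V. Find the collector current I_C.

I_C ≈ 5.7 mA

Base loop: V_CC = I_B·R_B + V_BE, so I_B = (12 − 0.7)/100 kΩ = 0.113 mA.
In the active region I_C = β·I_B = 50 × 0.113 = 5.65 mA.
Collector loop: V_CE = V_CC − I_C·R_C = 12 − 5.65×1.8 = 1.83 V.
Since V_CE = 1.83 V > V_CE(sat) ≈ 0.2 V, the transistor is in the active region as assumed.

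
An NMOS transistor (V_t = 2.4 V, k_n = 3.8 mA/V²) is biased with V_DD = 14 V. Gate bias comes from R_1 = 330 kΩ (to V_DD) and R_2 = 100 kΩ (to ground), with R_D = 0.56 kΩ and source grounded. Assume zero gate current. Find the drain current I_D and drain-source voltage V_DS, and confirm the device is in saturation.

I_D ≈ 1.4 mA, V_DS ≈ 13 V

V_G = V_DD·R_2/(R_1+R_2) = 14×100/430 = 3.26 V. With the source grounded, V_GS = V_G = 3.26 V.
Assume saturation: I_D = (k_n/2)(V_GS − V_t)² = (3.8/2)×(3.26 − 2.4)² = 1.9×0.856² = 1.39 mA.
V_DS = V_DD − I_D·R_D = 14 − 1.39×0.56 = 13.2 V.
Saturation requires V_DS ≥ V_GS − V_t = 0.856 V; 13.2 ≥ 0.856 ✓.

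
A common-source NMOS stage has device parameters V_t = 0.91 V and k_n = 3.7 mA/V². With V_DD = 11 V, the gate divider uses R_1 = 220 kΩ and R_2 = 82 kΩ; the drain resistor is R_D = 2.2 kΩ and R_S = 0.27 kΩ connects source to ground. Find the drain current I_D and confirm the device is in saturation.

V_G = V_DD·R_2/(R_1+R_2) = 11×82/302 = 2.99 V.
Assume saturation: I_D = (k_n/2)(V_GS − V_t)² with V_GS = V_G − I_D·R_S = 2.99 − 0.27·I_D.
Substituting gives 0.135·I_D² − 3.07·I_D + 7.98 = 0, with roots I_D = 2.99 or 19.8 mA.
The root I_D = 19.8 mA gives V_GS = -2.36 V ≤ V_t, so take I_D = 2.99 mA.
Then V_GS = 2.18 V and V_DS = V_DD − I_D(R_D+R_S) = 11 − 2.99×2.47 = 3.62 V.
Saturation requires V_DS ≥ V_GS − V_t = 1.27 V; 3.62 ≥ 1.27 ✓.

I_D ≈ 3 mA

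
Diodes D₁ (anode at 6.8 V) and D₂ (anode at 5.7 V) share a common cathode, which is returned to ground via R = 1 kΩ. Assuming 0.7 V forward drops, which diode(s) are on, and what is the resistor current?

Only D₁ conducts; I_R ≈ 6.1 mA

Assume both conduct. Then node N would need to be at both 6.8−0.7 = 6.1 V and 5.7−0.7 = 5 V, which is impossible.
Assume only D₁ conducts: V_N = 6.8 − 0.7 = 6.1 V, so I_R = 6.1/1 = 6.1 mA.
Check D₂: its anode-to-cathode voltage is 5.7 − 6.1 = -0.4 V < 0.7 V, so it is off. The assumption is consistent.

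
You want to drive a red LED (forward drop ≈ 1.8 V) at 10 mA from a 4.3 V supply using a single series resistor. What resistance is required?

The resistor drops V_S − V_D = 4.3 − 1.8 = 2.5 V at 10 mA.
R = 2.5 V / 10 mA = 0.25 kΩ.

R ≈ 0.25 kΩ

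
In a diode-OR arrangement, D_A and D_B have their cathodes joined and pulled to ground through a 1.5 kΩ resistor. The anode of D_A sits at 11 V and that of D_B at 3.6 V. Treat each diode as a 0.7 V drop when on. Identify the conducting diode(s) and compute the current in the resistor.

Assume both conduct. Then node N would need to be at both 11−0.7 = 10.3 V and 3.6−0.7 = 2.9 V, which is impossible.
Assume only D_A conducts: V_N = 11 − 0.7 = 10.3 V, so I_R = 10.3/1.5 = 6.87 mA.
Check D_B: its anode-to-cathode voltage is 3.6 − 10.3 = -6.7 V < 0.7 V, so it is off. The assumption is consistent.

Only D_A conducts; I_R ≈ 6.9 mA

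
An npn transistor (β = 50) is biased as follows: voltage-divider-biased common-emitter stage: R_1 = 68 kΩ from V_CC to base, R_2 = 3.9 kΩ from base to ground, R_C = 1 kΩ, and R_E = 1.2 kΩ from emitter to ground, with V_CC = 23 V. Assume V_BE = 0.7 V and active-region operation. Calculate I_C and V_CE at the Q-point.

Thevenize the base divider: V_Th = V_CC·R_2/(R_1+R_2) = 23×3.9/71.9 = 1.25 V, R_Th = R_1‖R_2 = 3.69 kΩ.
Base-emitter loop: V_Th = I_B·R_Th + V_BE + (β+1)I_B·R_E, so I_B = (1.25 − 0.7) / (3.69 + 51×1.2) = 0.00844 mA.
I_C = β·I_B = 50×0.00844 = 0.422 mA, and I_E = (β+1)I_B = 0.43 mA.
V_CE = V_CC − I_C·R_C − I_E·R_E = 23 − 0.422×1 − 0.43×1.2 = 22.1 V.
V_CE = 22.1 V > 0.2 V confirms active-region operation.

I_C ≈ 0.42 mA, V_CE ≈ 22 V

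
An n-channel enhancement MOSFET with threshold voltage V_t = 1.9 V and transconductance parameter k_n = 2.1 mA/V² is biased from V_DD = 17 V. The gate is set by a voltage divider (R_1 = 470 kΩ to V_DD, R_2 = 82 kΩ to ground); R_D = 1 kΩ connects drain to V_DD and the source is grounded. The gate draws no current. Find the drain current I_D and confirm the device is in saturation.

I_D ≈ 0.41 mA

V_G = V_DD·R_2/(R_1+R_2) = 17×82/552 = 2.53 V. With the source grounded, V_GS = V_G = 2.53 V.
Assume saturation: I_D = (k_n/2)(V_GS − V_t)² = (2.1/2)×(2.53 − 1.9)² = 1.05×0.625² = 0.411 mA.
V_DS = V_DD − I_D·R_D = 17 − 0.411×1 = 16.6 V.
Saturation requires V_DS ≥ V_GS − V_t = 0.625 V; 16.6 ≥ 0.625 ✓.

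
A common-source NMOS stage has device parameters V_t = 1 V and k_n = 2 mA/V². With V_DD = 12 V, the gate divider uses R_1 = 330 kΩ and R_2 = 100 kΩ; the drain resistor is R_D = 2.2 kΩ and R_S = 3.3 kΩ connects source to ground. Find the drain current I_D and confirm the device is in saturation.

I_D ≈ 0.36 mA

V_G = V_DD·R_2/(R_1+R_2) = 12×100/430 = 2.79 V.
Assume saturation: I_D = (k_n/2)(V_GS − V_t)² with V_GS = V_G − I_D·R_S = 2.79 − 3.3·I_D.
Substituting gives 10.9·I_D² − 12.8·I_D + 3.21 = 0, with roots I_D = 0.361 or 0.816 mA.
The root I_D = 0.816 mA gives V_GS = 0.0964 V ≤ V_t, so take I_D = 0.361 mA.
Then V_GS = 1.6 V and V_DS = V_DD − I_D(R_D+R_S) = 12 − 0.361×5.5 = 10 V.
Saturation requires V_DS ≥ V_GS − V_t = 0.601 V; 10 ≥ 0.601 ✓.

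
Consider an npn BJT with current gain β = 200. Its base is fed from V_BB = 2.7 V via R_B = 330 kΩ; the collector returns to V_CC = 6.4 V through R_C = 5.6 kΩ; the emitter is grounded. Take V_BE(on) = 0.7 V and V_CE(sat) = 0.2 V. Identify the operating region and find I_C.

Assume active: I_B = (2.7 − 0.7)/330 = 0.00606 mA, giving I_C = β·I_B = 1.21 mA.
But then V_CE = 6.4 − 1.21×5.6 = -0.388 V < V_CE(sat) = 0.2 V — impossible in the active region.
So the transistor is saturated. With V_CE = 0.2 V, I_C = (V_CC − 0.2)/R_C = 6.2/5.6 = 1.11 mA.
Check: β·I_B = 1.21 mA > I_C = 1.11 mA, confirming saturation.

saturation; I_C ≈ 1.1 mA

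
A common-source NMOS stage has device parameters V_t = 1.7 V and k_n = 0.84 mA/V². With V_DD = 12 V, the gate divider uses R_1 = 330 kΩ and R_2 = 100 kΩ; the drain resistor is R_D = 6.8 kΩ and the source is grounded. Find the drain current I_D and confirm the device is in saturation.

I_D ≈ 0.5 mA

V_G = V_DD·R_2/(R_1+R_2) = 12×100/430 = 2.79 V. With the source grounded, V_GS = V_G = 2.79 V.
Assume saturation: I_D = (k_n/2)(V_GS − V_t)² = (0.84/2)×(2.79 − 1.7)² = 0.42×1.09² = 0.5 mA.
V_DS = V_DD − I_D·R_D = 12 − 0.5×6.8 = 8.6 V.
Saturation requires V_DS ≥ V_GS − V_t = 1.09 V; 8.6 ≥ 1.09 ✓.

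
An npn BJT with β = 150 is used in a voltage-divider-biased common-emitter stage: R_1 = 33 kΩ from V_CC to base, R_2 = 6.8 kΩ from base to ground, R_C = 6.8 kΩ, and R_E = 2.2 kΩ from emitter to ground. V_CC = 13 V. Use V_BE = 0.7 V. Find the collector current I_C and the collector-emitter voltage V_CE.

I_C ≈ 0.68 mA, V_CE ≈ 6.9 V

Thevenize the base divider: V_Th = V_CC·R_2/(R_1+R_2) = 13×6.8/39.8 = 2.22 V, R_Th = R_1‖R_2 = 5.64 kΩ.
Base-emitter loop: V_Th = I_B·R_Th + V_BE + (β+1)I_B·R_E, so I_B = (2.22 − 0.7) / (5.64 + 151×2.2) = 0.0045 mA.
I_C = β·I_B = 150×0.0045 = 0.675 mA, and I_E = (β+1)I_B = 0.68 mA.
V_CE = V_CC − I_C·R_C − I_E·R_E = 13 − 0.675×6.8 − 0.68×2.2 = 6.91 V.
V_CE = 6.91 V > 0.2 V confirms active-region operation.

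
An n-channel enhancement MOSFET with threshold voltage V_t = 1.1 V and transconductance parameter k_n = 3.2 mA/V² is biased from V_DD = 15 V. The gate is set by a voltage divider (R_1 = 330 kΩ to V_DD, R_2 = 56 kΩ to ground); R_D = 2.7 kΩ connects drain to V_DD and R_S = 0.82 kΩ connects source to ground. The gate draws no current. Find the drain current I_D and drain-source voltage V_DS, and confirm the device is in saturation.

I_D ≈ 0.58 mA, V_DS ≈ 13 V

V_G = V_DD·R_2/(R_1+R_2) = 15×56/386 = 2.18 V.
Assume saturation: I_D = (k_n/2)(V_GS − V_t)² with V_GS = V_G − I_D·R_S = 2.18 − 0.82·I_D.
Substituting gives 1.08·I_D² − 3.82·I_D + 1.85 = 0, with roots I_D = 0.579 or 2.98 mA.
The root I_D = 2.98 mA gives V_GS = -0.264 V ≤ V_t, so take I_D = 0.579 mA.
Then V_GS = 1.7 V and V_DS = V_DD − I_D(R_D+R_S) = 15 − 0.579×3.52 = 13 V.
Saturation requires V_DS ≥ V_GS − V_t = 0.601 V; 13 ≥ 0.601 ✓.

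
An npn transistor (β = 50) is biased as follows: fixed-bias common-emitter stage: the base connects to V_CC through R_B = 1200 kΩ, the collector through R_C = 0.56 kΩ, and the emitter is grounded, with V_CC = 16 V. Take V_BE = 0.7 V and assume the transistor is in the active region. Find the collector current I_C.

I_C ≈ 0.64 mA

Base loop: V_CC = I_B·R_B + V_BE, so I_B = (16 − 0.7)/1200 kΩ = 0.0128 mA.
In the active region I_C = β·I_B = 50 × 0.0128 = 0.638 mA.
Collector loop: V_CE = V_CC − I_C·R_C = 16 − 0.638×0.56 = 15.6 V.
Since V_CE = 15.6 V > V_CE(sat) ≈ 0.2 V, the transistor is in the active region as assumed.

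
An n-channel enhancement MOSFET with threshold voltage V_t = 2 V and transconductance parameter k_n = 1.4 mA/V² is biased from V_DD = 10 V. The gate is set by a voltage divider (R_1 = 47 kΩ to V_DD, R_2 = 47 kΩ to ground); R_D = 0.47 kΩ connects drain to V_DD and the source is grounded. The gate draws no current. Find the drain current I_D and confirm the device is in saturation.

I_D ≈ 6.3 mA

V_G = V_DD·R_2/(R_1+R_2) = 10×47/94 = 5 V. With the source grounded, V_GS = V_G = 5 V.
Assume saturation: I_D = (k_n/2)(V_GS − V_t)² = (1.4/2)×(5 − 2)² = 0.7×3² = 6.3 mA.
V_DS = V_DD − I_D·R_D = 10 − 6.3×0.47 = 7.04 V.
Saturation requires V_DS ≥ V_GS − V_t = 3 V; 7.04 ≥ 3 ✓.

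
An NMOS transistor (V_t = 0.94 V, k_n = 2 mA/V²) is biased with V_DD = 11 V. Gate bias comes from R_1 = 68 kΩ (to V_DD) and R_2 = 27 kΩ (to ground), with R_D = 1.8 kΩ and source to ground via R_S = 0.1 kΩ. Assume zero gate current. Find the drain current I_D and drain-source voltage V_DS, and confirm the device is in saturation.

V_G = V_DD·R_2/(R_1+R_2) = 11×27/95 = 3.13 V.
Assume saturation: I_D = (k_n/2)(V_GS − V_t)² with V_GS = V_G − I_D·R_S = 3.13 − 0.1·I_D.
Substituting gives 0.01·I_D² − 1.44·I_D + 4.78 = 0, with roots I_D = 3.41 or 140 mA.
The root I_D = 140 mA gives V_GS = -10.9 V ≤ V_t, so take I_D = 3.41 mA.
Then V_GS = 2.79 V and V_DS = V_DD − I_D(R_D+R_S) = 11 − 3.41×1.9 = 4.53 V.
Saturation requires V_DS ≥ V_GS − V_t = 1.85 V; 4.53 ≥ 1.85 ✓.

I_D ≈ 3.4 mA, V_DS ≈ 4.5 V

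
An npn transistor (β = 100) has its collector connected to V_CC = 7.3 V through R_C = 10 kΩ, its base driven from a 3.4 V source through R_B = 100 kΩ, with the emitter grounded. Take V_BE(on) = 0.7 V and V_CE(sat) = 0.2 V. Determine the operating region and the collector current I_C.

Assume active: I_B = (3.4 − 0.7)/100 = 0.027 mA, giving I_C = β·I_B = 2.7 mA.
But then V_CE = 7.3 − 2.7×10 = -19.7 V < V_CE(sat) = 0.2 V — impossible in the active region.
So the transistor is saturated. With V_CE = 0.2 V, I_C = (V_CC − 0.2)/R_C = 7.1/10 = 0.71 mA.
Check: β·I_B = 2.7 mA > I_C = 0.71 mA, confirming saturation.

saturation; I_C ≈ 0.71 mA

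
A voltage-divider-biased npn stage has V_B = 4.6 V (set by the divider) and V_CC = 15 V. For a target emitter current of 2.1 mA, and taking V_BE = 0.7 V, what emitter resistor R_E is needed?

R_E ≈ 1.9 kΩ

V_E = V_B − V_BE = 4.6 − 0.7 = 3.9 V.
R_E = V_E / I_E = 3.9 / 2.1 = 1.86 kΩ.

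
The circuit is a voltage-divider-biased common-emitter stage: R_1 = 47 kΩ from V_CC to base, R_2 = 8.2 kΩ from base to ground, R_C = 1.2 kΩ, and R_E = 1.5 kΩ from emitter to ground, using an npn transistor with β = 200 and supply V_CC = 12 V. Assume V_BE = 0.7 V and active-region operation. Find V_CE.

V_CE ≈ 10 V

Thevenize the base divider: V_Th = V_CC·R_2/(R_1+R_2) = 12×8.2/55.2 = 1.78 V, R_Th = R_1‖R_2 = 6.98 kΩ.
Base-emitter loop: V_Th = I_B·R_Th + V_BE + (β+1)I_B·R_E, so I_B = (1.78 − 0.7) / (6.98 + 201×1.5) = 0.00351 mA.
I_C = β·I_B = 200×0.00351 = 0.702 mA, and I_E = (β+1)I_B = 0.705 mA.
V_CE = V_CC − I_C·R_C − I_E·R_E = 12 − 0.702×1.2 − 0.705×1.5 = 10.1 V.
V_CE = 10.1 V > 0.2 V confirms active-region operation.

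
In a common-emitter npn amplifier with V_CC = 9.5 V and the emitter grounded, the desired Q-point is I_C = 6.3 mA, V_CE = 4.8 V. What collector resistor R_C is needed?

R_C ≈ 0.75 kΩ

Collector loop: V_CC = I_C·R_C + V_CE.
R_C = (V_CC − V_CE)/I_C = (9.5 − 4.8)/6.3 = 0.746 kΩ.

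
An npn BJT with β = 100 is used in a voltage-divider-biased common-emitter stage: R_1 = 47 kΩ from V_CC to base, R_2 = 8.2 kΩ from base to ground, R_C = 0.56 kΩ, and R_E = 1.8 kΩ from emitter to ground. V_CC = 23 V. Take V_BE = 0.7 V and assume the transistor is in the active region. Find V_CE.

V_CE ≈ 20 V

Thevenize the base divider: V_Th = V_CC·R_2/(R_1+R_2) = 23×8.2/55.2 = 3.42 V, R_Th = R_1‖R_2 = 6.98 kΩ.
Base-emitter loop: V_Th = I_B·R_Th + V_BE + (β+1)I_B·R_E, so I_B = (3.42 − 0.7) / (6.98 + 101×1.8) = 0.0144 mA.
I_C = β·I_B = 100×0.0144 = 1.44 mA, and I_E = (β+1)I_B = 1.45 mA.
V_CE = V_CC − I_C·R_C − I_E·R_E = 23 − 1.44×0.56 − 1.45×1.8 = 19.6 V.
V_CE = 19.6 V > 0.2 V confirms active-region operation.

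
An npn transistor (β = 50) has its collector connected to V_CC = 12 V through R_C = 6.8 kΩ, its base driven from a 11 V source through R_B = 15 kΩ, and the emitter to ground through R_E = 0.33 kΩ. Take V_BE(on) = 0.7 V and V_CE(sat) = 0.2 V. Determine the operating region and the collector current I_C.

saturation; I_C ≈ 1.6 mA

Assume active: I_B = (11 − 0.7)/(15 + 51×0.33) = 0.324 mA, I_C = β·I_B = 16.2 mA.
Then V_CE = 12 − 16.2×6.8 − 16.5×0.33 = -103 V < 0.2 V — the active assumption fails.
Re-solve with V_CE = 0.2 V. KCL at the emitter: V_E/R_E = (V_BB−0.7−V_E)/R_B + (V_CC−0.2−V_E)/R_C, giving V_E = 0.747 V.
I_C = (V_CC − 0.2 − V_E)/R_C = (11.8 − 0.747)/6.8 = 1.63 mA.
Check: I_B = (10.3 − 0.747)/15 = 0.637 mA, and β·I_B = 31.8 mA > I_C, confirming saturation.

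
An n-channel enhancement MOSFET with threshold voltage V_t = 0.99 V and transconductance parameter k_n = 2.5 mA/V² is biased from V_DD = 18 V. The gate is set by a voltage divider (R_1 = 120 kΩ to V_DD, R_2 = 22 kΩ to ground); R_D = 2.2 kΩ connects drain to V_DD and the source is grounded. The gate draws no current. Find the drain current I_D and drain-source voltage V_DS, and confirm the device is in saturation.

V_G = V_DD·R_2/(R_1+R_2) = 18×22/142 = 2.79 V. With the source grounded, V_GS = V_G = 2.79 V.
Assume saturation: I_D = (k_n/2)(V_GS − V_t)² = (2.5/2)×(2.79 − 0.99)² = 1.25×1.8² = 4.04 mA.
V_DS = V_DD − I_D·R_D = 18 − 4.04×2.2 = 9.1 V.
Saturation requires V_DS ≥ V_GS − V_t = 1.8 V; 9.1 ≥ 1.8 ✓.

I_D ≈ 4 mA, V_DS ≈ 9.1 V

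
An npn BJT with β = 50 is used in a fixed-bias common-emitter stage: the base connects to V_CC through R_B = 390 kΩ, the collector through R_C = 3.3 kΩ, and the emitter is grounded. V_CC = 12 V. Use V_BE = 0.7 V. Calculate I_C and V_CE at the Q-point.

Base loop: V_CC = I_B·R_B + V_BE, so I_B = (12 − 0.7)/390 kΩ = 0.029 mA.
In the active region I_C = β·I_B = 50 × 0.029 = 1.45 mA.
Collector loop: V_CE = V_CC − I_C·R_C = 12 − 1.45×3.3 = 7.22 V.
Since V_CE = 7.22 V > V_CE(sat) ≈ 0.2 V, the transistor is in the active region as assumed.

I_C ≈ 1.4 mA, V_CE ≈ 7.2 V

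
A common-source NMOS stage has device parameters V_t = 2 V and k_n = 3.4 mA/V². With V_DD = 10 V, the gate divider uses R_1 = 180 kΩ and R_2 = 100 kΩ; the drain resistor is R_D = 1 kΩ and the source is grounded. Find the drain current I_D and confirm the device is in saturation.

V_G = V_DD·R_2/(R_1+R_2) = 10×100/280 = 3.57 V. With the source grounded, V_GS = V_G = 3.57 V.
Assume saturation: I_D = (k_n/2)(V_GS − V_t)² = (3.4/2)×(3.57 − 2)² = 1.7×1.57² = 4.2 mA.
V_DS = V_DD − I_D·R_D = 10 − 4.2×1 = 5.8 V.
Saturation requires V_DS ≥ V_GS − V_t = 1.57 V; 5.8 ≥ 1.57 ✓.

I_D ≈ 4.2 mA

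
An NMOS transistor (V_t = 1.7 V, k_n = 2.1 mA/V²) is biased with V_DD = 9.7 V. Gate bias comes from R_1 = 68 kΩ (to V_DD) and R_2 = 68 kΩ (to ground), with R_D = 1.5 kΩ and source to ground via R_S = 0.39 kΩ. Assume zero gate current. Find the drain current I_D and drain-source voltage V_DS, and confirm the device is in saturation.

I_D ≈ 3.4 mA, V_DS ≈ 3.2 V

V_G = V_DD·R_2/(R_1+R_2) = 9.7×68/136 = 4.85 V.
Assume saturation: I_D = (k_n/2)(V_GS − V_t)² with V_GS = V_G − I_D·R_S = 4.85 − 0.39·I_D.
Substituting gives 0.16·I_D² − 3.58·I_D + 10.4 = 0, with roots I_D = 3.44 or 19 mA.
The root I_D = 19 mA gives V_GS = -2.55 V ≤ V_t, so take I_D = 3.44 mA.
Then V_GS = 3.51 V and V_DS = V_DD − I_D(R_D+R_S) = 9.7 − 3.44×1.89 = 3.2 V.
Saturation requires V_DS ≥ V_GS − V_t = 1.81 V; 3.2 ≥ 1.81 ✓.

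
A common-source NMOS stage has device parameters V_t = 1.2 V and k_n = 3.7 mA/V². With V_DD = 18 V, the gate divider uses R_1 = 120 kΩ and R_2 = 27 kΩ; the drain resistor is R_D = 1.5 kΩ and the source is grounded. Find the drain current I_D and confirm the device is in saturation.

I_D ≈ 8.2 mA

V_G = V_DD·R_2/(R_1+R_2) = 18×27/147 = 3.31 V. With the source grounded, V_GS = V_G = 3.31 V.
Assume saturation: I_D = (k_n/2)(V_GS − V_t)² = (3.7/2)×(3.31 − 1.2)² = 1.85×2.11² = 8.21 mA.
V_DS = V_DD − I_D·R_D = 18 − 8.21×1.5 = 5.69 V.
Saturation requires V_DS ≥ V_GS − V_t = 2.11 V; 5.69 ≥ 2.11 ✓.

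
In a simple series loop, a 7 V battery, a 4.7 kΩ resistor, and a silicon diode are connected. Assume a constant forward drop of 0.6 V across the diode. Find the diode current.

I ≈ 1.4 mA

KVL around the loop: 7 = V_D + I·R = 0.6 + I × 4.7 kΩ.
So I = (7 − 0.6) / 4.7 kΩ = 6.4 / 4.7 = 1.36 mA.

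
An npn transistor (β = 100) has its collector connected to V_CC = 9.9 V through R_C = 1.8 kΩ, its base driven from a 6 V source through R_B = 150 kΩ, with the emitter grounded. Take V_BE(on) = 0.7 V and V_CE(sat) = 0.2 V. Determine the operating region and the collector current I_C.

active; I_C ≈ 3.5 mA

Assume active. Base-emitter loop: I_B = (V_BB − V_BE)/R_B = (6 − 0.7)/150 = 0.0353 mA.
I_C = β·I_B = 100×0.0353 = 3.53 mA.
V_CE = V_CC − I_C·R_C = 9.9 − 3.53×1.8 = 3.54 V > V_CE(sat), so the active-region assumption holds.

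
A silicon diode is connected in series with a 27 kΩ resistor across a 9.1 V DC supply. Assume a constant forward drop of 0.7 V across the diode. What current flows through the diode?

KVL around the loop: 9.1 = V_D + I·R = 0.7 + I × 27 kΩ.
So I = (9.1 − 0.7) / 27 kΩ = 8.4 / 27 = 0.311 mA.

I ≈ 0.31 mA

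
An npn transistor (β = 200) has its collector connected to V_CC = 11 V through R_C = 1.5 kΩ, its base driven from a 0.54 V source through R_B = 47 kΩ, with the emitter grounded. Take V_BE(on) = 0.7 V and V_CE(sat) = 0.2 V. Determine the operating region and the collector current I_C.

V_BB = 0.54 V ≤ V_BE(on) = 0.7 V, so the base-emitter junction is not forward biased.
The transistor is in cutoff: I_B = I_C = 0.

cutoff; I_C ≈ 0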